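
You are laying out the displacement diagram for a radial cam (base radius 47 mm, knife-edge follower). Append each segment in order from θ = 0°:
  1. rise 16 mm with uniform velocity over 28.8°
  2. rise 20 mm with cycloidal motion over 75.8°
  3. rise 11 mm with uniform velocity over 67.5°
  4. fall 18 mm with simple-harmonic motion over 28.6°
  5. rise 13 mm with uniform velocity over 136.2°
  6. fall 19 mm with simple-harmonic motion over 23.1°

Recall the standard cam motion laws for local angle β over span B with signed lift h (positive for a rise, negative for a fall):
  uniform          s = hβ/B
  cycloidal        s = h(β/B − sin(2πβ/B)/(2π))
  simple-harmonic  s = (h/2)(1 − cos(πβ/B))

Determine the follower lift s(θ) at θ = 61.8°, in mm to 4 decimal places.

seg 1 [0°–28.8°] uniform, h=16: full span → s += 16 → s = 16.0000
seg 2 [28.8°–104.6°] cycloidal, h=20: θ=61.8° here. β=33, B=75.8. 20·(0.4354 − sin(2π·0.4354)/(2π)) = 7.4495 → s = 23.4495

23.4495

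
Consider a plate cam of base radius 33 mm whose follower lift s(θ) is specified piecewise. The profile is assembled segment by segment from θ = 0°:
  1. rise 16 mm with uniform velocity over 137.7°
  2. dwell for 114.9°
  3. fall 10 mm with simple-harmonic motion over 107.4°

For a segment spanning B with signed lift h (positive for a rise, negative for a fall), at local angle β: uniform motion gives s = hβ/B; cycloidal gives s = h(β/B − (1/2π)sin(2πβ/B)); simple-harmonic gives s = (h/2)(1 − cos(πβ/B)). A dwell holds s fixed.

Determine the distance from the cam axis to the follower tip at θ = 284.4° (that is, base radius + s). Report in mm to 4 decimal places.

seg 1 [0°–137.7°] uniform, h=16: full span → s += 16 → s = 16.0000
seg 2 [137.7°–252.6°] dwell: s stays 16.0000
seg 3 [252.6°–360°] simple-harmonic, h=-10: θ=284.4° here. β=31.8, B=107.4. -10/2·(1 − cos(π·0.2961)) = -2.0116 → s = 13.9884
radial distance = base radius + s = 33 + 13.9884 = 46.9884

46.9884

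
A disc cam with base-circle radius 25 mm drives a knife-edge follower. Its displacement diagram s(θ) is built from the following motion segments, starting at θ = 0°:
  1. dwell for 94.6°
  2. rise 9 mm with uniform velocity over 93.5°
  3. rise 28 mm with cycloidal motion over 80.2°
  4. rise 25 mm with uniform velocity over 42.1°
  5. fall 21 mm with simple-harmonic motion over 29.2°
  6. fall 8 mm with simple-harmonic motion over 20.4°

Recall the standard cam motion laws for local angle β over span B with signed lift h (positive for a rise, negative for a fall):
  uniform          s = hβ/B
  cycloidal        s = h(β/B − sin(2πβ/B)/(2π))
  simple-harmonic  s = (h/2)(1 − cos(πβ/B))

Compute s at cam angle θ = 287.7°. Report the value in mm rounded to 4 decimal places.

seg 1 [0°–94.6°] dwell: s stays 0.0000
seg 2 [94.6°–188.1°] uniform, h=9: full span → s += 9 → s = 9.0000
seg 3 [188.1°–268.3°] cycloidal, h=28: full span → s += 28 → s = 37.0000
seg 4 [268.3°–310.4°] uniform, h=25: θ=287.7° here. β=19.4, B=42.1. 25·19.4/42.1 = 11.5202 → s = 48.5202

48.5202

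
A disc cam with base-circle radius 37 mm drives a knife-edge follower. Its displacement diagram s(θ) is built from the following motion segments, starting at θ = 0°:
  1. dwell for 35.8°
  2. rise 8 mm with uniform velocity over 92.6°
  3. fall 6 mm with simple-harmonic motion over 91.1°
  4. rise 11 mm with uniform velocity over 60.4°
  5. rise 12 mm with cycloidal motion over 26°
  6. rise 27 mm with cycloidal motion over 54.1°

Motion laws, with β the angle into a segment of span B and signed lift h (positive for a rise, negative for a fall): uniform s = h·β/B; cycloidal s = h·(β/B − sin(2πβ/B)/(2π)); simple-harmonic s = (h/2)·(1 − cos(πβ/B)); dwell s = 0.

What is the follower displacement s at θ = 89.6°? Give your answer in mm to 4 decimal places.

seg 1 [0°–35.8°] dwell: s stays 0.0000
seg 2 [35.8°–128.4°] uniform, h=8: θ=89.6° here. β=53.8, B=92.6. 8·53.8/92.6 = 4.6479 → s = 4.6479

4.6479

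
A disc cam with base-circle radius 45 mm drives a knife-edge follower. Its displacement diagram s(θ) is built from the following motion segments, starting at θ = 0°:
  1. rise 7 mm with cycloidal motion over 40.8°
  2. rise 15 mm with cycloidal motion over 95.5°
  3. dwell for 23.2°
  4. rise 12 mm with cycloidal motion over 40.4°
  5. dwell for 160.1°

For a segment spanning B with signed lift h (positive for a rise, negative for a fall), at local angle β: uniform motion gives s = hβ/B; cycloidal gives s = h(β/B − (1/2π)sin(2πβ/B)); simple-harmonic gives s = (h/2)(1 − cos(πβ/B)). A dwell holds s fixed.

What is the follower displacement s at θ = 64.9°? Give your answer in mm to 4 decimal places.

seg 1 [0°–40.8°] cycloidal, h=7: full span → s += 7 → s = 7.0000
seg 2 [40.8°–136.3°] cycloidal, h=15: θ=64.9° here. β=24.1, B=95.5. 15·(0.2524 − sin(2π·0.2524)/(2π)) = 1.3983 → s = 8.3983

8.3983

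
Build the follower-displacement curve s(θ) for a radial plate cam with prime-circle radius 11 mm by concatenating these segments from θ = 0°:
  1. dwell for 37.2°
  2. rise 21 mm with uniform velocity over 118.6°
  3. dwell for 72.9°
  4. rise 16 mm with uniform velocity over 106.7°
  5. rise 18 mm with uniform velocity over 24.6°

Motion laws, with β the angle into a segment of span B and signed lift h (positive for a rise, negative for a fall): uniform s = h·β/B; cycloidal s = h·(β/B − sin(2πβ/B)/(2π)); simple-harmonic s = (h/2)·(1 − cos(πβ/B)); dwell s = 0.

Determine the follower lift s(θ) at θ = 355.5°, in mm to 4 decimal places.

seg 1 [0°–37.2°] dwell: s stays 0.0000
seg 2 [37.2°–155.8°] uniform, h=21: full span → s += 21 → s = 21.0000
seg 3 [155.8°–228.7°] dwell: s stays 21.0000
seg 4 [228.7°–335.4°] uniform, h=16: full span → s += 16 → s = 37.0000
seg 5 [335.4°–360°] uniform, h=18: θ=355.5° here. β=20.1, B=24.6. 18·20.1/24.6 = 14.7073 → s = 51.7073

51.7073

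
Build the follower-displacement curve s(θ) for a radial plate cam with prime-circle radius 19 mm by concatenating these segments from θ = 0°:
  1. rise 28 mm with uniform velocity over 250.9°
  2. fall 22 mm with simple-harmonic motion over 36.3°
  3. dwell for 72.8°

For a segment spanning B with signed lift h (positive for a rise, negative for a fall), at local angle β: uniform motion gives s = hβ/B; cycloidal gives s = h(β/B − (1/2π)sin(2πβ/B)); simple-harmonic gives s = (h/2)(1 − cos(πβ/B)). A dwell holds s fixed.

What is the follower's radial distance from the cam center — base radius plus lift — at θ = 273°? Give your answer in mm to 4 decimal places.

seg 1 [0°–250.9°] uniform, h=28: full span → s += 28 → s = 28.0000
seg 2 [250.9°–287.2°] simple-harmonic, h=-22: θ=273° here. β=22.1, B=36.3. -22/2·(1 − cos(π·0.6088)) = -14.6876 → s = 13.3124
radial distance = base radius + s = 19 + 13.3124 = 32.3124

32.3124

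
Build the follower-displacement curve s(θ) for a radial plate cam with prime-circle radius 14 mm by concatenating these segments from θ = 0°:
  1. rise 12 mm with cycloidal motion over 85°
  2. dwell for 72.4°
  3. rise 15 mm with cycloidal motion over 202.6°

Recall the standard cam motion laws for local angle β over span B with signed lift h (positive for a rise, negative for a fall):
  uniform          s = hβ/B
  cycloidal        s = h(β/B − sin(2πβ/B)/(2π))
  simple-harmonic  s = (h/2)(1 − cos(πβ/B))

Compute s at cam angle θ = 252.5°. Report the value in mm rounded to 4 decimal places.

seg 1 [0°–85°] cycloidal, h=12: full span → s += 12 → s = 12.0000
seg 2 [85°–157.4°] dwell: s stays 12.0000
seg 3 [157.4°–360°] cycloidal, h=15: θ=252.5° here. β=95.1, B=202.6. 15·(0.4694 − sin(2π·0.4694)/(2π)) = 6.5848 → s = 18.5848

18.5848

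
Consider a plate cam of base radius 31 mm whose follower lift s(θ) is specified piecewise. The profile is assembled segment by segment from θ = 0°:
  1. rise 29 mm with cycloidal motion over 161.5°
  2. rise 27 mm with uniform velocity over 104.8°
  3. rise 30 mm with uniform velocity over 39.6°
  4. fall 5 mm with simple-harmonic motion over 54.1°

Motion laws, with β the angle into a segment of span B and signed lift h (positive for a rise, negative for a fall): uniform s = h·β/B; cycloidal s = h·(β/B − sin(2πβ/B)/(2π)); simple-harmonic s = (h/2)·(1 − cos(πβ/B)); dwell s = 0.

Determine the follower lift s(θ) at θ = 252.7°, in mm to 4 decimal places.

seg 1 [0°–161.5°] cycloidal, h=29: full span → s += 29 → s = 29.0000
seg 2 [161.5°–266.3°] uniform, h=27: θ=252.7° here. β=91.2, B=104.8. 27·91.2/104.8 = 23.4962 → s = 52.4962

52.4962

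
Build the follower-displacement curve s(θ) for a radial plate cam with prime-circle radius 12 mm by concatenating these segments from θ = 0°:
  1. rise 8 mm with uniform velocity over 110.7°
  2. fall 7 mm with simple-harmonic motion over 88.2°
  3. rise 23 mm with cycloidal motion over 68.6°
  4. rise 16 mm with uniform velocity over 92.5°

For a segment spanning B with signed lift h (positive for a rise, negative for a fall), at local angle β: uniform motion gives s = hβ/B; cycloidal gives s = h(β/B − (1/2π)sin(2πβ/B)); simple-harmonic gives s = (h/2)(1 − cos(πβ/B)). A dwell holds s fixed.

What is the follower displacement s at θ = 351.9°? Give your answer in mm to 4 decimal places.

seg 1 [0°–110.7°] uniform, h=8: full span → s += 8 → s = 8.0000
seg 2 [110.7°–198.9°] simple-harmonic, h=-7: full span → s += -7 → s = 1.0000
seg 3 [198.9°–267.5°] cycloidal, h=23: full span → s += 23 → s = 24.0000
seg 4 [267.5°–360°] uniform, h=16: θ=351.9° here. β=84.4, B=92.5. 16·84.4/92.5 = 14.5989 → s = 38.5989

38.5989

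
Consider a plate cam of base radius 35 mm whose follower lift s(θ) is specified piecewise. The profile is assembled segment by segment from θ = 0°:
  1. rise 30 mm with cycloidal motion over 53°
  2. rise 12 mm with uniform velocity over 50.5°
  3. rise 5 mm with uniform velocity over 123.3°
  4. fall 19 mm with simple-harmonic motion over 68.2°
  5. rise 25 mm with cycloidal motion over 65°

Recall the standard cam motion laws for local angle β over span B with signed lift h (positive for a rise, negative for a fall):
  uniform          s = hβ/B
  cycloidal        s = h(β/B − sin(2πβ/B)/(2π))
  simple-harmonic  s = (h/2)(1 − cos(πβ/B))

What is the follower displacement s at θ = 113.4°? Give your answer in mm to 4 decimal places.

seg 1 [0°–53°] cycloidal, h=30: full span → s += 30 → s = 30.0000
seg 2 [53°–103.5°] uniform, h=12: full span → s += 12 → s = 42.0000
seg 3 [103.5°–226.8°] uniform, h=5: θ=113.4° here. β=9.9, B=123.3. 5·9.9/123.3 = 0.4015 → s = 42.4015

42.4015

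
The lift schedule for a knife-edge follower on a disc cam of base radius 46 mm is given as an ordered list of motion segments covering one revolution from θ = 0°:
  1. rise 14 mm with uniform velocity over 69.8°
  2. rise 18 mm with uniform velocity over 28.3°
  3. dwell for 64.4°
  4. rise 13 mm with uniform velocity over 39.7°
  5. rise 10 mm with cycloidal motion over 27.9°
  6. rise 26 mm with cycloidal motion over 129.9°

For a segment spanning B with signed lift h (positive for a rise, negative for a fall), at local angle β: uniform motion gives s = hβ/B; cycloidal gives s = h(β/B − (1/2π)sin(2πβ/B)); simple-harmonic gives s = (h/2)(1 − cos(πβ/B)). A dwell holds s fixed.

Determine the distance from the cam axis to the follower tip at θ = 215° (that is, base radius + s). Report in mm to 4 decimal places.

seg 1 [0°–69.8°] uniform, h=14: full span → s += 14 → s = 14.0000
seg 2 [69.8°–98.1°] uniform, h=18: full span → s += 18 → s = 32.0000
seg 3 [98.1°–162.5°] dwell: s stays 32.0000
seg 4 [162.5°–202.2°] uniform, h=13: full span → s += 13 → s = 45.0000
seg 5 [202.2°–230.1°] cycloidal, h=10: θ=215° here. β=12.8, B=27.9. 10·(0.4588 − sin(2π·0.4588)/(2π)) = 4.1802 → s = 49.1802
radial distance = base radius + s = 46 + 49.1802 = 95.1802

95.1802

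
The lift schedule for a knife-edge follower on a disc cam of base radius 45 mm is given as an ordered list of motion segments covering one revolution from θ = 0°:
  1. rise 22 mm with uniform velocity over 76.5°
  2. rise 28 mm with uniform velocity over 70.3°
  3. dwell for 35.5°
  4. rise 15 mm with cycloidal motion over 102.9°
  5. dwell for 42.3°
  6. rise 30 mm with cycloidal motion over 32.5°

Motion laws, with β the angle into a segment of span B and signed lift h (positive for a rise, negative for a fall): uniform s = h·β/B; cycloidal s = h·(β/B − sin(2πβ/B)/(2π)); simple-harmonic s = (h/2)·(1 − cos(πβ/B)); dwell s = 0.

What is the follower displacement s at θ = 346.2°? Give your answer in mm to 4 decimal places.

seg 1 [0°–76.5°] uniform, h=22: full span → s += 22 → s = 22.0000
seg 2 [76.5°–146.8°] uniform, h=28: full span → s += 28 → s = 50.0000
seg 3 [146.8°–182.3°] dwell: s stays 50.0000
seg 4 [182.3°–285.2°] cycloidal, h=15: full span → s += 15 → s = 65.0000
seg 5 [285.2°–327.5°] dwell: s stays 65.0000
seg 6 [327.5°–360°] cycloidal, h=30: θ=346.2° here. β=18.7, B=32.5. 30·(0.5754 − sin(2π·0.5754)/(2π)) = 19.4395 → s = 84.4395

84.4395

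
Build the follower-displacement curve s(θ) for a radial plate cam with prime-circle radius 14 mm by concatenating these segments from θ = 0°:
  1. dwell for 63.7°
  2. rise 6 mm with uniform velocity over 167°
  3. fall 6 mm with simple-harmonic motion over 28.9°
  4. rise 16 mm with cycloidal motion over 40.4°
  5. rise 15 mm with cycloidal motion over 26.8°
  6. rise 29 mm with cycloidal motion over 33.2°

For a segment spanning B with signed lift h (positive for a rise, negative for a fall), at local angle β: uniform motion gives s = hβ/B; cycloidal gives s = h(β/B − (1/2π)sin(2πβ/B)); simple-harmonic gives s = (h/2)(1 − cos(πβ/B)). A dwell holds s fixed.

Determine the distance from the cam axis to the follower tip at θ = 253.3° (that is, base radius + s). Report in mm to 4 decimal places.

seg 1 [0°–63.7°] dwell: s stays 0.0000
seg 2 [63.7°–230.7°] uniform, h=6: full span → s += 6 → s = 6.0000
seg 3 [230.7°–259.6°] simple-harmonic, h=-6: θ=253.3° here. β=22.6, B=28.9. -6/2·(1 − cos(π·0.7820)) = -5.3236 → s = 0.6764
radial distance = base radius + s = 14 + 0.6764 = 14.6764

14.6764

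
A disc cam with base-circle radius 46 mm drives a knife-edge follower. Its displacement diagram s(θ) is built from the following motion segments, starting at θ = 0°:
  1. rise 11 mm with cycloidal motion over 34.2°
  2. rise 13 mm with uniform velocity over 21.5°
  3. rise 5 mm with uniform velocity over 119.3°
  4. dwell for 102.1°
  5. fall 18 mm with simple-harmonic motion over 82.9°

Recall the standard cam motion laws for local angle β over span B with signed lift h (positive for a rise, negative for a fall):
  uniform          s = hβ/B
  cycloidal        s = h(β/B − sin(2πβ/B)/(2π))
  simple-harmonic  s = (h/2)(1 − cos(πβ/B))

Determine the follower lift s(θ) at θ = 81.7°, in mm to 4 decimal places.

seg 1 [0°–34.2°] cycloidal, h=11: full span → s += 11 → s = 11.0000
seg 2 [34.2°–55.7°] uniform, h=13: full span → s += 13 → s = 24.0000
seg 3 [55.7°–175°] uniform, h=5: θ=81.7° here. β=26, B=119.3. 5·26/119.3 = 1.0897 → s = 25.0897

25.0897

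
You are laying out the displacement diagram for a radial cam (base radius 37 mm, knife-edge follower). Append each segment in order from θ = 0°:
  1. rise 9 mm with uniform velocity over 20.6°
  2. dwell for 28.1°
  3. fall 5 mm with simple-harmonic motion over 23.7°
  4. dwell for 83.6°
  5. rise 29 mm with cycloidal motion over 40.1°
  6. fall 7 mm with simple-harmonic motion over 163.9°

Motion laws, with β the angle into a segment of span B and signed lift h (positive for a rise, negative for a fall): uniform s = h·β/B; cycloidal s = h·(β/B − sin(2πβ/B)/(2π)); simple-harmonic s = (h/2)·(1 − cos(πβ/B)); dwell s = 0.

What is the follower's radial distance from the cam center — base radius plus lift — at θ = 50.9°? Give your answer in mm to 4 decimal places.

seg 1 [0°–20.6°] uniform, h=9: full span → s += 9 → s = 9.0000
seg 2 [20.6°–48.7°] dwell: s stays 9.0000
seg 3 [48.7°–72.4°] simple-harmonic, h=-5: θ=50.9° here. β=2.2, B=23.7. -5/2·(1 − cos(π·0.0928)) = -0.1056 → s = 8.8944
radial distance = base radius + s = 37 + 8.8944 = 45.8944

45.8944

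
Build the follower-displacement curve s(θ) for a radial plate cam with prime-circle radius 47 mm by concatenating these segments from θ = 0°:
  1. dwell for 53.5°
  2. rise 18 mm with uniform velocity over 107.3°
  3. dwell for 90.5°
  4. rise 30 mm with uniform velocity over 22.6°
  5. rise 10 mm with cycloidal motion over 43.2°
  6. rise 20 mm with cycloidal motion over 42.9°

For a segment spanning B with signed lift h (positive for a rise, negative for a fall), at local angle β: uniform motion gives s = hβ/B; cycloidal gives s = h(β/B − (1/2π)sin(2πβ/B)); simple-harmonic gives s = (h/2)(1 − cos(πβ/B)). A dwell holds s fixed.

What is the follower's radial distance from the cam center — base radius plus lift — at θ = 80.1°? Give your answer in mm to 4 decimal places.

seg 1 [0°–53.5°] dwell: s stays 0.0000
seg 2 [53.5°–160.8°] uniform, h=18: θ=80.1° here. β=26.6, B=107.3. 18·26.6/107.3 = 4.4623 → s = 4.4623
radial distance = base radius + s = 47 + 4.4623 = 51.4623

51.4623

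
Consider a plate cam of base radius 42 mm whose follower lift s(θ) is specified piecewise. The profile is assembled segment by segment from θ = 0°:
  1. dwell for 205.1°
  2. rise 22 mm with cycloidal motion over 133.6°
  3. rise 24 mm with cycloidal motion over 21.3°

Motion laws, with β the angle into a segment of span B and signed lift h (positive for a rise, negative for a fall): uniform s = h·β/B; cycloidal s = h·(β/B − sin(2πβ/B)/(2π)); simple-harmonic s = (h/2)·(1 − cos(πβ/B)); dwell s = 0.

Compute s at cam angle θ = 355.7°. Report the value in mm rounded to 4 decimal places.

seg 1 [0°–205.1°] dwell: s stays 0.0000
seg 2 [205.1°–338.7°] cycloidal, h=22: full span → s += 22 → s = 22.0000
seg 3 [338.7°–360°] cycloidal, h=24: θ=355.7° here. β=17, B=21.3. 24·(0.7981 − sin(2π·0.7981)/(2π)) = 22.8014 → s = 44.8014

44.8014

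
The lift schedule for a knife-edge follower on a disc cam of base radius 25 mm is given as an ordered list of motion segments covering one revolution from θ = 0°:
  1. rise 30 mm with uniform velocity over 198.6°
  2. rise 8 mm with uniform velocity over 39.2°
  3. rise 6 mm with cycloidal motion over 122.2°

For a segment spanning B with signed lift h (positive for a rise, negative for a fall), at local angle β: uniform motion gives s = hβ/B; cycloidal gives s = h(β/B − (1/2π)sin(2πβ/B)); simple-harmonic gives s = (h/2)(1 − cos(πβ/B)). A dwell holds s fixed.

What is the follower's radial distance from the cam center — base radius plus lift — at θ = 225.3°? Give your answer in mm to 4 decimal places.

seg 1 [0°–198.6°] uniform, h=30: full span → s += 30 → s = 30.0000
seg 2 [198.6°–237.8°] uniform, h=8: θ=225.3° here. β=26.7, B=39.2. 8·26.7/39.2 = 5.4490 → s = 35.4490
radial distance = base radius + s = 25 + 35.4490 = 60.4490

60.4490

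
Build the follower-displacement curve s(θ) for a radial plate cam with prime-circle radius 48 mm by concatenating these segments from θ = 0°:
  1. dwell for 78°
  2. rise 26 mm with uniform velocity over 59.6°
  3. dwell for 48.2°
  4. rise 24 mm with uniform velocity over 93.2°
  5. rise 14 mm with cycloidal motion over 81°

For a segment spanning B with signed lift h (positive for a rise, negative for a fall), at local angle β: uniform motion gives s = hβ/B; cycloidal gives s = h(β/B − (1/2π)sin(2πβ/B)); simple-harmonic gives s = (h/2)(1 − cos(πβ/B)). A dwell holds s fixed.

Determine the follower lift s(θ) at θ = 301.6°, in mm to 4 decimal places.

seg 1 [0°–78°] dwell: s stays 0.0000
seg 2 [78°–137.6°] uniform, h=26: full span → s += 26 → s = 26.0000
seg 3 [137.6°–185.8°] dwell: s stays 26.0000
seg 4 [185.8°–279°] uniform, h=24: full span → s += 24 → s = 50.0000
seg 5 [279°–360°] cycloidal, h=14: θ=301.6° here. β=22.6, B=81. 14·(0.2790 − sin(2π·0.2790)/(2π)) = 1.7149 → s = 51.7149

51.7149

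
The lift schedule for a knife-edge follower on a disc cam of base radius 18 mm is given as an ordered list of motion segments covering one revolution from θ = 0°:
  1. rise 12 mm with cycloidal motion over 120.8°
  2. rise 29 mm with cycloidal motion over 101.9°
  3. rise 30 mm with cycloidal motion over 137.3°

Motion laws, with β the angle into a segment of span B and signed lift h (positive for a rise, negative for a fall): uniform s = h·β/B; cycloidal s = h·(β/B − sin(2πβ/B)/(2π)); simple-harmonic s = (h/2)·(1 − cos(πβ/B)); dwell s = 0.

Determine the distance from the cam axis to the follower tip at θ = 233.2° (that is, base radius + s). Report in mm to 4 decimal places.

seg 1 [0°–120.8°] cycloidal, h=12: full span → s += 12 → s = 12.0000
seg 2 [120.8°–222.7°] cycloidal, h=29: full span → s += 29 → s = 41.0000
seg 3 [222.7°–360°] cycloidal, h=30: θ=233.2° here. β=10.5, B=137.3. 30·(0.0765 − sin(2π·0.0765)/(2π)) = 0.0873 → s = 41.0873
radial distance = base radius + s = 18 + 41.0873 = 59.0873

59.0873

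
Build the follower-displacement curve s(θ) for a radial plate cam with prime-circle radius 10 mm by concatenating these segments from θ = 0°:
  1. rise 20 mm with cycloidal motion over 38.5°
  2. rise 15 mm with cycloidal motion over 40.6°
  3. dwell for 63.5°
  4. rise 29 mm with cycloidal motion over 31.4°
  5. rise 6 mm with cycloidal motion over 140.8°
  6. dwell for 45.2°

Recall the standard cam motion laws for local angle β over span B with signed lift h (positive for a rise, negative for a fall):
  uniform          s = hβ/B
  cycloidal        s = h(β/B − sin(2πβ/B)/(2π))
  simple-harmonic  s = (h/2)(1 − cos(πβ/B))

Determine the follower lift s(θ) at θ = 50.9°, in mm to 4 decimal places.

seg 1 [0°–38.5°] cycloidal, h=20: full span → s += 20 → s = 20.0000
seg 2 [38.5°–79.1°] cycloidal, h=15: θ=50.9° here. β=12.4, B=40.6. 15·(0.3054 − sin(2π·0.3054)/(2π)) = 2.3372 → s = 22.3372

22.3372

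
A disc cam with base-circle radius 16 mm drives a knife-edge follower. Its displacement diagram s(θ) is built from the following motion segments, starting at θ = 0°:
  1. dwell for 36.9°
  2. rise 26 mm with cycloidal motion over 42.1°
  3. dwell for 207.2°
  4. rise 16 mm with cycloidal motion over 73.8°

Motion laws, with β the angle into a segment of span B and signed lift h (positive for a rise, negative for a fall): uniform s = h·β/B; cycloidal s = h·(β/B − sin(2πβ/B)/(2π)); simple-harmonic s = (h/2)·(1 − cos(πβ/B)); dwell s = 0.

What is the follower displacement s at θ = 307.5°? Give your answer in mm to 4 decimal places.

seg 1 [0°–36.9°] dwell: s stays 0.0000
seg 2 [36.9°–79°] cycloidal, h=26: full span → s += 26 → s = 26.0000
seg 3 [79°–286.2°] dwell: s stays 26.0000
seg 4 [286.2°–360°] cycloidal, h=16: θ=307.5° here. β=21.3, B=73.8. 16·(0.2886 − sin(2π·0.2886)/(2π)) = 2.1460 → s = 28.1460

28.1460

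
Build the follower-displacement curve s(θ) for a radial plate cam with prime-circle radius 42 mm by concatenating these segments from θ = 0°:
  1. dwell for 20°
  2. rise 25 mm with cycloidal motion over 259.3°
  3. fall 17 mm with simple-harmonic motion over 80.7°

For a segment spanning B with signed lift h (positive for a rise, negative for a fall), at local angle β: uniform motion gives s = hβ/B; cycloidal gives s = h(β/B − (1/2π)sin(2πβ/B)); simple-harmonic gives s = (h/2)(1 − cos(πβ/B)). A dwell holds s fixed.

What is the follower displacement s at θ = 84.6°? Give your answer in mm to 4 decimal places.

seg 1 [0°–20°] dwell: s stays 0.0000
seg 2 [20°–279.3°] cycloidal, h=25: θ=84.6° here. β=64.6, B=259.3. 25·(0.2491 − sin(2π·0.2491)/(2π)) = 2.2495 → s = 2.2495

2.2495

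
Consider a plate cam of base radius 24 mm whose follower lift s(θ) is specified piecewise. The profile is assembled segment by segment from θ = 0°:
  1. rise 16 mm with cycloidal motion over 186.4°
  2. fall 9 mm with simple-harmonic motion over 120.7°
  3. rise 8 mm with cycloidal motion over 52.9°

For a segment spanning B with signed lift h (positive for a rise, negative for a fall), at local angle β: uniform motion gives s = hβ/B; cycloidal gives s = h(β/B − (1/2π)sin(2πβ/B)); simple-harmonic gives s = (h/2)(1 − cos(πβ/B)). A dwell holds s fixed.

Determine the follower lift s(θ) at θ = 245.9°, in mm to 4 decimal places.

seg 1 [0°–186.4°] cycloidal, h=16: full span → s += 16 → s = 16.0000
seg 2 [186.4°–307.1°] simple-harmonic, h=-9: θ=245.9° here. β=59.5, B=120.7. -9/2·(1 − cos(π·0.4930)) = -4.4005 → s = 11.5995

11.5995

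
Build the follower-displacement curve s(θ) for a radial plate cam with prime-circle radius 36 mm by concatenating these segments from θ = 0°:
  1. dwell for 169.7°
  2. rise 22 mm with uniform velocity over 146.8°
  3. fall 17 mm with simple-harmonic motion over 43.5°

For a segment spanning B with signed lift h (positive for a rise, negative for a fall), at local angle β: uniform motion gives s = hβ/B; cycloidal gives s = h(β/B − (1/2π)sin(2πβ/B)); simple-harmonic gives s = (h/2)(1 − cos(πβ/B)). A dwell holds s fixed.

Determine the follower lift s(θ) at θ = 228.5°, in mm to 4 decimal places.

seg 1 [0°–169.7°] dwell: s stays 0.0000
seg 2 [169.7°–316.5°] uniform, h=22: θ=228.5° here. β=58.8, B=146.8. 22·58.8/146.8 = 8.8120 → s = 8.8120

8.8120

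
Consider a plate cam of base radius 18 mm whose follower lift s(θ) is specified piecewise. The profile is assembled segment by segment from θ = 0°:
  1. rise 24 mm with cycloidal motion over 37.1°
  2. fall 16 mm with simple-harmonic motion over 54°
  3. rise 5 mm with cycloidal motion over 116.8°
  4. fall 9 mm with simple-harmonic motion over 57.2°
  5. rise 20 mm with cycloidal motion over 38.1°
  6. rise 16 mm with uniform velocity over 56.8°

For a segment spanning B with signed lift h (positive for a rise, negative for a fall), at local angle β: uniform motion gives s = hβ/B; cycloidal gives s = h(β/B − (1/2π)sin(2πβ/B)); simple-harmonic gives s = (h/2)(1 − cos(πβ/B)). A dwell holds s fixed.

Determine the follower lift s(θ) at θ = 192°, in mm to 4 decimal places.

seg 1 [0°–37.1°] cycloidal, h=24: full span → s += 24 → s = 24.0000
seg 2 [37.1°–91.1°] simple-harmonic, h=-16: full span → s += -16 → s = 8.0000
seg 3 [91.1°–207.9°] cycloidal, h=5: θ=192° here. β=100.9, B=116.8. 5·(0.8639 − sin(2π·0.8639)/(2π)) = 4.9200 → s = 12.9200

12.9200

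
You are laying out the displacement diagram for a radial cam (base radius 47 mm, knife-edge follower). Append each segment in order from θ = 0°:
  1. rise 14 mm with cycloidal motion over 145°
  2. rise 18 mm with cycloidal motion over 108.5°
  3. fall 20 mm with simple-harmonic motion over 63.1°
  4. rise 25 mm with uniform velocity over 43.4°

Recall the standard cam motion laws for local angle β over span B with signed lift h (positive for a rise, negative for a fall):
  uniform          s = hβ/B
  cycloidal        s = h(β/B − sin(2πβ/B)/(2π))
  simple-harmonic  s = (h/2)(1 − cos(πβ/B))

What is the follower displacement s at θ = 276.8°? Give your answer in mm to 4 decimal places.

seg 1 [0°–145°] cycloidal, h=14: full span → s += 14 → s = 14.0000
seg 2 [145°–253.5°] cycloidal, h=18: full span → s += 18 → s = 32.0000
seg 3 [253.5°–316.6°] simple-harmonic, h=-20: θ=276.8° here. β=23.3, B=63.1. -20/2·(1 − cos(π·0.3693)) = -6.0071 → s = 25.9929

25.9929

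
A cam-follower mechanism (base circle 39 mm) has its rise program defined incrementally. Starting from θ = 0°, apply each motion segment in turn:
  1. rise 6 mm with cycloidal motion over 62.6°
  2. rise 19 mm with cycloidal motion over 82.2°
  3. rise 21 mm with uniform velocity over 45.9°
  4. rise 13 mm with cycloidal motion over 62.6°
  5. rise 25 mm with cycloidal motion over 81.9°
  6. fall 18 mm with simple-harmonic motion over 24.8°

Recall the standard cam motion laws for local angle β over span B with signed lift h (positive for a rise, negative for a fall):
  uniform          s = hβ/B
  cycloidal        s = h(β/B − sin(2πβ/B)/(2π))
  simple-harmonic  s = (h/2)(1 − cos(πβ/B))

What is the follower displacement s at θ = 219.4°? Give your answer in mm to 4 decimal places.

seg 1 [0°–62.6°] cycloidal, h=6: full span → s += 6 → s = 6.0000
seg 2 [62.6°–144.8°] cycloidal, h=19: full span → s += 19 → s = 25.0000
seg 3 [144.8°–190.7°] uniform, h=21: full span → s += 21 → s = 46.0000
seg 4 [190.7°–253.3°] cycloidal, h=13: θ=219.4° here. β=28.7, B=62.6. 13·(0.4585 − sin(2π·0.4585)/(2π)) = 5.4262 → s = 51.4262

51.4262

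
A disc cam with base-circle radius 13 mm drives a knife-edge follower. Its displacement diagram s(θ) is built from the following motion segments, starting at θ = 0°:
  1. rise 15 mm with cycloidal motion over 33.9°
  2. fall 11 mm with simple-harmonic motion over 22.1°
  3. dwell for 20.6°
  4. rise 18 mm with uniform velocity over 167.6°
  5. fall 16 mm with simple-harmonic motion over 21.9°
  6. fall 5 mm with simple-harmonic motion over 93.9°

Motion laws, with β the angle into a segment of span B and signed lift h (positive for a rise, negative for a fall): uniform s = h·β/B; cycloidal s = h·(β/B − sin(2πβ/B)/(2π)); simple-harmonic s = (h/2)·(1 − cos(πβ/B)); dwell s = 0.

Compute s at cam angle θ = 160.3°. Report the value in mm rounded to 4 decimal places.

seg 1 [0°–33.9°] cycloidal, h=15: full span → s += 15 → s = 15.0000
seg 2 [33.9°–56°] simple-harmonic, h=-11: full span → s += -11 → s = 4.0000
seg 3 [56°–76.6°] dwell: s stays 4.0000
seg 4 [76.6°–244.2°] uniform, h=18: θ=160.3° here. β=83.7, B=167.6. 18·83.7/167.6 = 8.9893 → s = 12.9893

12.9893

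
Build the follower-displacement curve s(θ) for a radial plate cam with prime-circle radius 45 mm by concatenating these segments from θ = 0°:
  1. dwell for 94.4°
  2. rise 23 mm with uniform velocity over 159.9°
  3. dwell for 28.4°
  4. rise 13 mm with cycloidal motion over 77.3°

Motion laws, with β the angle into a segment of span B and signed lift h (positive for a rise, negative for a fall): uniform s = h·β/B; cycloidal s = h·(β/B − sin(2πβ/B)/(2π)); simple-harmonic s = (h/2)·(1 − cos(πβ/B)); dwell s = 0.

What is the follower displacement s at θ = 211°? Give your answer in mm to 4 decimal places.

seg 1 [0°–94.4°] dwell: s stays 0.0000
seg 2 [94.4°–254.3°] uniform, h=23: θ=211° here. β=116.6, B=159.9. 23·116.6/159.9 = 16.7717 → s = 16.7717

16.7717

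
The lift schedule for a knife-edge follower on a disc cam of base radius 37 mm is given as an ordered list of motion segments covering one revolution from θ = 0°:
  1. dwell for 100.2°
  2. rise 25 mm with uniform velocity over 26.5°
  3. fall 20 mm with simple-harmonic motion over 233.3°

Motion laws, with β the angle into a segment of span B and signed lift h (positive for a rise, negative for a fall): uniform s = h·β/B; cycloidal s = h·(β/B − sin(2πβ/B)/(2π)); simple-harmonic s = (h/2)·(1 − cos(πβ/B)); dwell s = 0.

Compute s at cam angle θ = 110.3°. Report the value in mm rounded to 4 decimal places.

seg 1 [0°–100.2°] dwell: s stays 0.0000
seg 2 [100.2°–126.7°] uniform, h=25: θ=110.3° here. β=10.1, B=26.5. 25·10.1/26.5 = 9.5283 → s = 9.5283

9.5283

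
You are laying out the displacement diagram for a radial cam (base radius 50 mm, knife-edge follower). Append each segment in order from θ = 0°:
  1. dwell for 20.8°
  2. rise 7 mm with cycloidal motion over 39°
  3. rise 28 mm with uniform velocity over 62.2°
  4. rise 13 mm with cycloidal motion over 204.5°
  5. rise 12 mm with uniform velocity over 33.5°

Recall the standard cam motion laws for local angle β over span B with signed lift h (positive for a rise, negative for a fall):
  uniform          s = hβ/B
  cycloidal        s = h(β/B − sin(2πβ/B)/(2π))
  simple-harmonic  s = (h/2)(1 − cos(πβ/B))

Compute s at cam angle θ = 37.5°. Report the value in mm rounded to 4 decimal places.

seg 1 [0°–20.8°] dwell: s stays 0.0000
seg 2 [20.8°–59.8°] cycloidal, h=7: θ=37.5° here. β=16.7, B=39. 7·(0.4282 − sin(2π·0.4282)/(2π)) = 2.5117 → s = 2.5117

2.5117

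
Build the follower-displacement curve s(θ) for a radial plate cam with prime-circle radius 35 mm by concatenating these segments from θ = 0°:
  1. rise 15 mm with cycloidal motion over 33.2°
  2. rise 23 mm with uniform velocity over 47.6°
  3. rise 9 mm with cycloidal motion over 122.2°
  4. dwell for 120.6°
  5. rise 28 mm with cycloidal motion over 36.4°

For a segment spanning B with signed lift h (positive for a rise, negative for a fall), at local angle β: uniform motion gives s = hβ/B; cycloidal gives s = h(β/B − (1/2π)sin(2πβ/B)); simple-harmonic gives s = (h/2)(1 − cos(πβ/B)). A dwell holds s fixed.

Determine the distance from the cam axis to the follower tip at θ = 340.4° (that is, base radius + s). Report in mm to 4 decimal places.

seg 1 [0°–33.2°] cycloidal, h=15: full span → s += 15 → s = 15.0000
seg 2 [33.2°–80.8°] uniform, h=23: full span → s += 23 → s = 38.0000
seg 3 [80.8°–203°] cycloidal, h=9: full span → s += 9 → s = 47.0000
seg 4 [203°–323.6°] dwell: s stays 47.0000
seg 5 [323.6°–360°] cycloidal, h=28: θ=340.4° here. β=16.8, B=36.4. 28·(0.4615 − sin(2π·0.4615)/(2π)) = 11.8566 → s = 58.8566
radial distance = base radius + s = 35 + 58.8566 = 93.8566

93.8566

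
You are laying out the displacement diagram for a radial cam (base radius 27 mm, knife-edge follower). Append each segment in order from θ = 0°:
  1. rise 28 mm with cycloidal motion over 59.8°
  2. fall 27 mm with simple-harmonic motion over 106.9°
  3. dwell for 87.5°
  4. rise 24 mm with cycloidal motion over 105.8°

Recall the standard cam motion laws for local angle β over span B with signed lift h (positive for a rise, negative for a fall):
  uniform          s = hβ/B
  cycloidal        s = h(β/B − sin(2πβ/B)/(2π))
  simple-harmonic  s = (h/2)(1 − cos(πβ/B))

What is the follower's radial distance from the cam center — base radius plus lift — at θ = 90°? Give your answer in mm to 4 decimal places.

seg 1 [0°–59.8°] cycloidal, h=28: full span → s += 28 → s = 28.0000
seg 2 [59.8°–166.7°] simple-harmonic, h=-27: θ=90° here. β=30.2, B=106.9. -27/2·(1 − cos(π·0.2825)) = -4.9770 → s = 23.0230
radial distance = base radius + s = 27 + 23.0230 = 50.0230

50.0230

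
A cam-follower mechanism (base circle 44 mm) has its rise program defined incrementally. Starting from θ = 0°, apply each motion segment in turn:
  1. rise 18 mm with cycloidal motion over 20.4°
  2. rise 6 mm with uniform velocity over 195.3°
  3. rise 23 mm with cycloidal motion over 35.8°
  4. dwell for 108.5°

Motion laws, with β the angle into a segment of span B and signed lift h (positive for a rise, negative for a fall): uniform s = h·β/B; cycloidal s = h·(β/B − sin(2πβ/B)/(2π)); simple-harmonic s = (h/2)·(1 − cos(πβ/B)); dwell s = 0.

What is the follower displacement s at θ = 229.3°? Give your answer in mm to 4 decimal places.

seg 1 [0°–20.4°] cycloidal, h=18: full span → s += 18 → s = 18.0000
seg 2 [20.4°–215.7°] uniform, h=6: full span → s += 6 → s = 24.0000
seg 3 [215.7°–251.5°] cycloidal, h=23: θ=229.3° here. β=13.6, B=35.8. 23·(0.3799 − sin(2π·0.3799)/(2π)) = 6.2297 → s = 30.2297

30.2297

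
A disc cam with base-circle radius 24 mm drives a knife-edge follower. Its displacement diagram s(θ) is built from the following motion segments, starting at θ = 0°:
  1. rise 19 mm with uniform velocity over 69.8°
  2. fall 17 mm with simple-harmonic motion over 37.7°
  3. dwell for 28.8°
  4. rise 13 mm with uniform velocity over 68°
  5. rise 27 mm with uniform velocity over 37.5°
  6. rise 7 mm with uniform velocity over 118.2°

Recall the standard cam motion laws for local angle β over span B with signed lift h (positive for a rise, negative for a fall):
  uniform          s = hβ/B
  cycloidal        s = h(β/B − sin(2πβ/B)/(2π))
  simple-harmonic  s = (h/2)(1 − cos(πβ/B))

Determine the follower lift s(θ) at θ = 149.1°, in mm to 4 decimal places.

seg 1 [0°–69.8°] uniform, h=19: full span → s += 19 → s = 19.0000
seg 2 [69.8°–107.5°] simple-harmonic, h=-17: full span → s += -17 → s = 2.0000
seg 3 [107.5°–136.3°] dwell: s stays 2.0000
seg 4 [136.3°–204.3°] uniform, h=13: θ=149.1° here. β=12.8, B=68. 13·12.8/68 = 2.4471 → s = 4.4471

4.4471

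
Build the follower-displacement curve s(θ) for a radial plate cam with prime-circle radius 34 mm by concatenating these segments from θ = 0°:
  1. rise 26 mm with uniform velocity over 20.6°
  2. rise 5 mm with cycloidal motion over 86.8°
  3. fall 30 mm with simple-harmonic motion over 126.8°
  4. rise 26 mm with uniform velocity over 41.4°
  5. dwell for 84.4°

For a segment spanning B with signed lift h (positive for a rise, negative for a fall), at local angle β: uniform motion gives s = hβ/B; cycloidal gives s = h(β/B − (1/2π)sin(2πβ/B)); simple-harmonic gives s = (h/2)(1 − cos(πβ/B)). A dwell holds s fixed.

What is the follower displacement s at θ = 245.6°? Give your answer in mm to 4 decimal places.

seg 1 [0°–20.6°] uniform, h=26: full span → s += 26 → s = 26.0000
seg 2 [20.6°–107.4°] cycloidal, h=5: full span → s += 5 → s = 31.0000
seg 3 [107.4°–234.2°] simple-harmonic, h=-30: full span → s += -30 → s = 1.0000
seg 4 [234.2°–275.6°] uniform, h=26: θ=245.6° here. β=11.4, B=41.4. 26·11.4/41.4 = 7.1594 → s = 8.1594

8.1594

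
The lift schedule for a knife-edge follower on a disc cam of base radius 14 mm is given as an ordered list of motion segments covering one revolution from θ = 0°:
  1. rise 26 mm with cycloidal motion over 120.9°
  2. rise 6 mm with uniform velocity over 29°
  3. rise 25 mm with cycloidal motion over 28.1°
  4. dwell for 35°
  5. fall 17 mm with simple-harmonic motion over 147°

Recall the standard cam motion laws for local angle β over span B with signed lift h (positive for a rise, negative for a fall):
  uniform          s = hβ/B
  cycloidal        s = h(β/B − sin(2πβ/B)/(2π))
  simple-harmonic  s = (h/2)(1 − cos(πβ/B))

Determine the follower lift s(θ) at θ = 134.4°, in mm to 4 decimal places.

seg 1 [0°–120.9°] cycloidal, h=26: full span → s += 26 → s = 26.0000
seg 2 [120.9°–149.9°] uniform, h=6: θ=134.4° here. β=13.5, B=29. 6·13.5/29 = 2.7931 → s = 28.7931

28.7931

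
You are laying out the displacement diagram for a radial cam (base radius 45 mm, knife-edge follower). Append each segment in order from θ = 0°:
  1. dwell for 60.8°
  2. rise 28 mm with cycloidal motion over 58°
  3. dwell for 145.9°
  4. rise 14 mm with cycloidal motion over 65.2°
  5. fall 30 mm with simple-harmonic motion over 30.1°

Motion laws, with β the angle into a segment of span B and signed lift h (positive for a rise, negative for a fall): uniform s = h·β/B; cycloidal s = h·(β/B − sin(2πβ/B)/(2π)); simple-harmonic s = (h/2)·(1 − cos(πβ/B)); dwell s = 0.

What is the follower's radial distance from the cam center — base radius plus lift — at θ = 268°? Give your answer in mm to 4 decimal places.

seg 1 [0°–60.8°] dwell: s stays 0.0000
seg 2 [60.8°–118.8°] cycloidal, h=28: full span → s += 28 → s = 28.0000
seg 3 [118.8°–264.7°] dwell: s stays 28.0000
seg 4 [264.7°–329.9°] cycloidal, h=14: θ=268° here. β=3.3, B=65.2. 14·(0.0506 − sin(2π·0.0506)/(2π)) = 0.0119 → s = 28.0119
radial distance = base radius + s = 45 + 28.0119 = 73.0119

73.0119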